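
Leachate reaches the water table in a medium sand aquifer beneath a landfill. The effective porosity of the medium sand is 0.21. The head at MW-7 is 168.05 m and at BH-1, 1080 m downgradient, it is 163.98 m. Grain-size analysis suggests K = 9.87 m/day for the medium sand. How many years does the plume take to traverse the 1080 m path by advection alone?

Hydraulic gradient i = (168.05 − 163.98) / 1080 = 4.07 / 1080 = 0.003769.
Darcy flux q = K · i = 9.870 × 0.003769 = 0.03720 m/day.
Seepage velocity v = q / n_e = 0.03720 / 0.21 = 0.1771 m/day.
Travel time t = L / v = 1080 / 0.1771 = 6098 days = 16.69 years.

16.7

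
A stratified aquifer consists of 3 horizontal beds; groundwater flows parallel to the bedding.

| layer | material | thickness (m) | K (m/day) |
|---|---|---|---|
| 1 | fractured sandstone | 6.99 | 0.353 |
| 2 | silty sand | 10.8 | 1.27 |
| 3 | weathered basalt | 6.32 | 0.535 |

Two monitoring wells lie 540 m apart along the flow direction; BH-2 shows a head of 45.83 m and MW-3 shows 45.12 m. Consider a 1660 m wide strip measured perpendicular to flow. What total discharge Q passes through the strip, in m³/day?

42.7

Flow is parallel to layering, so each bed carries its own Darcy discharge and the transmissivities add.
Σ(K_i·b_i) = 0.353×6.99 + 1.27×10.8 + 0.535×6.32 = 19.56 m²/day.
Hydraulic gradient i = (45.83 − 45.12) / 540 = 0.71 / 540 = 0.001315.
Q = Σ(K_i·b_i) · W · i = 19.56 × 1660 × 0.001315 = 42.70 m³/day.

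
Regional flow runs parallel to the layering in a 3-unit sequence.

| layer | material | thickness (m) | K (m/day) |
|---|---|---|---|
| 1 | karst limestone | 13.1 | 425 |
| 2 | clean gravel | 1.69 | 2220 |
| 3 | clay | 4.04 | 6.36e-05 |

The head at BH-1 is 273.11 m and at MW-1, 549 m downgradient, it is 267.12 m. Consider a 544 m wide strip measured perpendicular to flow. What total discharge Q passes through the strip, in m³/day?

Flow is parallel to layering, so each bed carries its own Darcy discharge and the transmissivities add.
Σ(K_i·b_i) = 425×13.1 + 2220×1.69 + 6.36e-05×4.04 = 9319 m²/day.
Hydraulic gradient i = (273.11 − 267.12) / 549 = 5.99 / 549 = 0.01091.
Q = Σ(K_i·b_i) · W · i = 9319 × 544 × 0.01091 = 55314 m³/day.

55300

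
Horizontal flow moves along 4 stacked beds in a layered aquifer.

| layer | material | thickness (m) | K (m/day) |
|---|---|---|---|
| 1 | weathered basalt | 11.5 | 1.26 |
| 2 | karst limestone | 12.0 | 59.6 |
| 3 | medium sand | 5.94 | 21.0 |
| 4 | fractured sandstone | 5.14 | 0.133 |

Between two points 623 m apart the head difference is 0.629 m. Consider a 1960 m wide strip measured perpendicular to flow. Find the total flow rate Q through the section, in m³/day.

Flow is parallel to layering, so each bed carries its own Darcy discharge and the transmissivities add.
Σ(K_i·b_i) = 1.26×11.5 + 59.6×12.0 + 21.0×5.94 + 0.133×5.14 = 855.1 m²/day.
Hydraulic gradient i = Δh / L = 0.629 / 623 = 0.001010.
Q = Σ(K_i·b_i) · W · i = 855.1 × 1960 × 0.001010 = 1692 m³/day.

1690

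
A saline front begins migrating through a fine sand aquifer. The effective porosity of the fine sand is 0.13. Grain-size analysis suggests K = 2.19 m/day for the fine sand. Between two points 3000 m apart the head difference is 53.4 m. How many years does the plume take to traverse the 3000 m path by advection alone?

Hydraulic gradient i = Δh / L = 53.4 / 3000 = 0.01780.
Darcy flux q = K · i = 2.190 × 0.01780 = 0.03898 m/day.
Seepage velocity v = q / n_e = 0.03898 / 0.13 = 0.2999 m/day.
Travel time t = L / v = 3000 / 0.2999 = 10005 days = 27.39 years.

27.4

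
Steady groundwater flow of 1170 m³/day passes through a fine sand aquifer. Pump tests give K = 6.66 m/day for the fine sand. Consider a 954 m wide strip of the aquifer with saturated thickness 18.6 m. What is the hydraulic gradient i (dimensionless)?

Cross-sectional area A = 954 × 18.6 = 17744 m².
From Q = K·A·i, i = Q / (K·A) = 1170 / (6.660 × 17744) = 0.009900.

0.00990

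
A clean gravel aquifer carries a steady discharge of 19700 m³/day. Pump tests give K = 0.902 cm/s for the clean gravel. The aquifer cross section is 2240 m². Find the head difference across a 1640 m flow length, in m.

Convert K: 0.902 cm/s × 864 = 779.3 m/day.
From Q = K·A·i, i = Q / (K·A) = 19700 / (779.3 × 2240) = 0.01128.
Head loss Δh = i · L = 0.01128 × 1640 = 18.51 m.

18.5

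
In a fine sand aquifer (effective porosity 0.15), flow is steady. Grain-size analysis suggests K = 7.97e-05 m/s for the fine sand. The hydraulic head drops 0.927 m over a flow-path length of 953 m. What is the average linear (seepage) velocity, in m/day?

0.0447

Convert K: 7.97e-05 m/s × 86400 = 6.886 m/day.
Hydraulic gradient i = Δh / L = 0.927 / 953 = 0.0009727.
Darcy flux q = K · i = 6.886 × 0.0009727 = 0.006698 m/day.
Seepage velocity v = q / n_e = 0.006698 / 0.15 = 0.04465 m/day.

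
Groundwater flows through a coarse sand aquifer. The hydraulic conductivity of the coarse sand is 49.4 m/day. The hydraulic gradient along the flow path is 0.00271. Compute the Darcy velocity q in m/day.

0.134

Hydraulic gradient i = 0.00271.
Specific discharge q = K · i = 49.40 × 0.002710 = 0.1339 m/day.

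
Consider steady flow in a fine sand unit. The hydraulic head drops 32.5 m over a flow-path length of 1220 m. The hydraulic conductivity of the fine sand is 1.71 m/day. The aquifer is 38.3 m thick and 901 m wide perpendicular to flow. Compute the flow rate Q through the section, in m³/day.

Cross-sectional area A = 901 × 38.3 = 34508 m².
Hydraulic gradient i = Δh / L = 32.5 / 1220 = 0.02664.
Darcy's law: Q = K · A · i = 1.710 × 34508 × 0.02664 = 1572 m³/day.

1570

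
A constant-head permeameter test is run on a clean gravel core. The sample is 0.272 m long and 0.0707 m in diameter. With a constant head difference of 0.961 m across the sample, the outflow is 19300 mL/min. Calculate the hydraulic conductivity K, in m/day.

2000

Cross-sectional area A = π·(d/2)² = π × (0.0707/2)² = 0.003926 m².
Convert discharge: 19300 mL/min = 0.0003217 m³/s.
Darcy's law rearranged: K = Q·L / (A·Δh) = 0.0003217 × 0.272 / (0.003926 × 0.961) = 0.02319 m/s = 2004 m/day.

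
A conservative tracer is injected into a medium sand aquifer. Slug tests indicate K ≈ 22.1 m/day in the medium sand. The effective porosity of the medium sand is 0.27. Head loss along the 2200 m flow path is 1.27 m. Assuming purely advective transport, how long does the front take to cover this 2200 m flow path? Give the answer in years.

127

Hydraulic gradient i = Δh / L = 1.27 / 2200 = 0.0005773.
Darcy flux q = K · i = 22.10 × 0.0005773 = 0.01276 m/day.
Seepage velocity v = q / n_e = 0.01276 / 0.27 = 0.04725 m/day.
Travel time t = L / v = 2200 / 0.04725 = 46560 days = 127.5 years.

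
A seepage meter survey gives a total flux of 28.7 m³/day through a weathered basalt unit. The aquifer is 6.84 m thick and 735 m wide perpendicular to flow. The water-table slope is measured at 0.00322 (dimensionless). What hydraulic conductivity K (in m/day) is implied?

Cross-sectional area A = 735 × 6.84 = 5027 m².
Hydraulic gradient i = 0.00322.
From Q = K·A·i, K = Q / (A·i) = 28.7 / (5027 × 0.003220) = 1.773 m/day.

1.77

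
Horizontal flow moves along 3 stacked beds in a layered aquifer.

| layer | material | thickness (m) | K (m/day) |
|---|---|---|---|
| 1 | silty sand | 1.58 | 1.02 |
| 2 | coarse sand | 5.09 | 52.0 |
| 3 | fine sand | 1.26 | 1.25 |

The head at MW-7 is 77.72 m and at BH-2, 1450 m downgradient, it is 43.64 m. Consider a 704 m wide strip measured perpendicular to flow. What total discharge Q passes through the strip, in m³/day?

4430

Flow is parallel to layering, so each bed carries its own Darcy discharge and the transmissivities add.
Σ(K_i·b_i) = 1.02×1.58 + 52.0×5.09 + 1.25×1.26 = 267.9 m²/day.
Hydraulic gradient i = (77.72 − 43.64) / 1450 = 34.08 / 1450 = 0.02350.
Q = Σ(K_i·b_i) · W · i = 267.9 × 704 × 0.02350 = 4432 m³/day.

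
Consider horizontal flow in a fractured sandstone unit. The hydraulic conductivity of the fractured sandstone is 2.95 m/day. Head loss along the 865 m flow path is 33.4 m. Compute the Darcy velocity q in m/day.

Hydraulic gradient i = Δh / L = 33.4 / 865 = 0.03861.
Specific discharge q = K · i = 2.950 × 0.03861 = 0.1139 m/day.

0.114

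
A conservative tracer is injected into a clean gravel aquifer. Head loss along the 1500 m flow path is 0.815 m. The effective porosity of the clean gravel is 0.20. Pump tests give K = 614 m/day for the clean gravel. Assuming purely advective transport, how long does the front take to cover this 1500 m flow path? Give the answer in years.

Hydraulic gradient i = Δh / L = 0.815 / 1500 = 0.0005433.
Darcy flux q = K · i = 614.0 × 0.0005433 = 0.3336 m/day.
Seepage velocity v = q / n_e = 0.3336 / 0.20 = 1.668 m/day.
Travel time t = L / v = 1500 / 1.668 = 899.3 days = 2.462 years.

2.46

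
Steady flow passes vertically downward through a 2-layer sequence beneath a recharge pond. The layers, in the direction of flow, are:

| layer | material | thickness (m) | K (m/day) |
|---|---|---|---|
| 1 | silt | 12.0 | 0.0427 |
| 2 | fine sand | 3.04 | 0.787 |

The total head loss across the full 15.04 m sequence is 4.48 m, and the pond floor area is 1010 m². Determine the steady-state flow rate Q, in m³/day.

15.9

Flow is perpendicular to layering, so the layers act in series and the equivalent K is the thickness-weighted harmonic mean.
Total thickness L = 12.0 + 3.04 = 15.04 m.
Σ(b_i/K_i) = 12.0/0.0427 + 3.04/0.787 = 284.9 d.
K_eq = L / Σ(b_i/K_i) = 15.04 / 284.9 = 0.05279 m/day.
Q = K_eq · A · (Δh/L) = 0.05279 × 1010 × (4.48/15.04) = 15.88 m³/day.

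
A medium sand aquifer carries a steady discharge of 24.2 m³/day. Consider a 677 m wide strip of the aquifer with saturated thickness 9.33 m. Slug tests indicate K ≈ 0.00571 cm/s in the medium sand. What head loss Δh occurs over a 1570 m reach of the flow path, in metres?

Convert K: 0.00571 cm/s × 864 = 4.933 m/day.
Cross-sectional area A = 677 × 9.33 = 6316 m².
From Q = K·A·i, i = Q / (K·A) = 24.2 / (4.933 × 6316) = 0.0007766.
Head loss Δh = i · L = 0.0007766 × 1570 = 1.219 m.

1.22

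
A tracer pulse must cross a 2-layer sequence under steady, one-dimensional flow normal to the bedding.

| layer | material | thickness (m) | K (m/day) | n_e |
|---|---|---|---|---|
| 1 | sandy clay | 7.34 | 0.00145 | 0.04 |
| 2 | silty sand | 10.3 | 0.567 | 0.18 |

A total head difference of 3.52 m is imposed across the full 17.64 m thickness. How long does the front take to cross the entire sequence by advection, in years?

8.49

With flow normal to the layers, continuity requires the same specific discharge q through every layer.
Σ(b_i/K_i) = 7.34/0.00145 + 10.3/0.567 = 5080 d.
q = Δh / Σ(b_i/K_i) = 3.52 / 5080 = 0.0006929 m/day.
In each layer the seepage velocity is v_i = q/n_i, so the layer transit time is t_i = b_i·n_i / q:
  layer 1 (sandy clay): t_1 = 7.34 × 0.04 / 0.0006929 = 423.7 d
  layer 2 (silty sand): t_2 = 10.3 × 0.18 / 0.0006929 = 2676 d
Total t = Σ t_i = 3100 days = 8.486 years.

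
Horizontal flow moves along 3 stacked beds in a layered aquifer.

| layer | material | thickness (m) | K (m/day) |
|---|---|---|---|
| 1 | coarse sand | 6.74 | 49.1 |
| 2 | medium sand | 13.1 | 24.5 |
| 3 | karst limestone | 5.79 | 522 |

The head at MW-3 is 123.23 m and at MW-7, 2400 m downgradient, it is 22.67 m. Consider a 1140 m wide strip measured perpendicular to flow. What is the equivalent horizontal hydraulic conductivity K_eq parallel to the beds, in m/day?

143

Flow is parallel to layering, so each bed carries its own Darcy discharge and the transmissivities add.
Σ(K_i·b_i) = 49.1×6.74 + 24.5×13.1 + 522×5.79 = 3674 m²/day.
Total thickness b = 25.63 m, so K_eq = Σ(K_i·b_i)/b = 143.4 m/day.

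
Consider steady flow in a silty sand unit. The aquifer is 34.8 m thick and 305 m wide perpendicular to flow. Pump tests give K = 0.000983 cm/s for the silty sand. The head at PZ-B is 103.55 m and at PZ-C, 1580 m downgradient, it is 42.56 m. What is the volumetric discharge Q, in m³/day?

Convert K: 0.000983 cm/s × 864 = 0.8493 m/day.
Cross-sectional area A = 305 × 34.8 = 10614 m².
Hydraulic gradient i = (103.55 − 42.56) / 1580 = 60.99 / 1580 = 0.03860.
Darcy's law: Q = K · A · i = 0.8493 × 10614 × 0.03860 = 348.0 m³/day.

348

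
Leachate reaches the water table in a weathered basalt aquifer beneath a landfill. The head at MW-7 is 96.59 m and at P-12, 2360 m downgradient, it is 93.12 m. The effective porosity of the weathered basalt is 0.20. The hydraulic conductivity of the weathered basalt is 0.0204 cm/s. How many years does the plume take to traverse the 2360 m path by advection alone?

Convert K: 0.0204 cm/s × 864 = 17.63 m/day.
Hydraulic gradient i = (96.59 − 93.12) / 2360 = 3.47 / 2360 = 0.001470.
Darcy flux q = K · i = 17.63 × 0.001470 = 0.02592 m/day.
Seepage velocity v = q / n_e = 0.02592 / 0.20 = 0.1296 m/day.
Travel time t = L / v = 2360 / 0.1296 = 18213 days = 49.86 years.

49.9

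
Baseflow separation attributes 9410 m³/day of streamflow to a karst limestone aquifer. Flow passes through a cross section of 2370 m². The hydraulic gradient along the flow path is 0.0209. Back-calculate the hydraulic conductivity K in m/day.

Hydraulic gradient i = 0.0209.
From Q = K·A·i, K = Q / (A·i) = 9410 / (2370 × 0.02090) = 190.0 m/day.

190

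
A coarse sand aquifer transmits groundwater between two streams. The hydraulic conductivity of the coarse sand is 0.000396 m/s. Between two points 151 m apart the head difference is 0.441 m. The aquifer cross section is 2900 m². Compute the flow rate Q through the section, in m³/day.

290

Convert K: 0.000396 m/s × 86400 = 34.21 m/day.
Hydraulic gradient i = Δh / L = 0.441 / 151 = 0.002921.
Darcy's law: Q = K · A · i = 34.21 × 2900 × 0.002921 = 289.8 m³/day.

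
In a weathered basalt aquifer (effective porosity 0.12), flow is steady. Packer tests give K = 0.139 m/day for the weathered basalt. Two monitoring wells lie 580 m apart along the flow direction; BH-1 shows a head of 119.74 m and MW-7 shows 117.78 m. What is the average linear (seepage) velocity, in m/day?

Hydraulic gradient i = (119.74 − 117.78) / 580 = 1.96 / 580 = 0.003379.
Darcy flux q = K · i = 0.1390 × 0.003379 = 0.0004697 m/day.
Seepage velocity v = q / n_e = 0.0004697 / 0.12 = 0.003914 m/day.

0.00391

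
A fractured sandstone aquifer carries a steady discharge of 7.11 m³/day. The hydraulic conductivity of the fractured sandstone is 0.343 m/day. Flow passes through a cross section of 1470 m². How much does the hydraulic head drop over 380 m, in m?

From Q = K·A·i, i = Q / (K·A) = 7.11 / (0.3430 × 1470) = 0.01410.
Head loss Δh = i · L = 0.01410 × 380 = 5.358 m.

5.36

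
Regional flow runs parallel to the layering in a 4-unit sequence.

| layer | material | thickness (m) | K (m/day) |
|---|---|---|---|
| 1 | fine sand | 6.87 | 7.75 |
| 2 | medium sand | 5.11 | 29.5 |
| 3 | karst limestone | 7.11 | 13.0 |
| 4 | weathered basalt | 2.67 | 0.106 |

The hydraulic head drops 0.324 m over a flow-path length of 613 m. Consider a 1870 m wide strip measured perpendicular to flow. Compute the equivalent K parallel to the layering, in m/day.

13.6

Flow is parallel to layering, so each bed carries its own Darcy discharge and the transmissivities add.
Σ(K_i·b_i) = 7.75×6.87 + 29.5×5.11 + 13.0×7.11 + 0.106×2.67 = 296.7 m²/day.
Total thickness b = 21.76 m, so K_eq = Σ(K_i·b_i)/b = 13.64 m/day.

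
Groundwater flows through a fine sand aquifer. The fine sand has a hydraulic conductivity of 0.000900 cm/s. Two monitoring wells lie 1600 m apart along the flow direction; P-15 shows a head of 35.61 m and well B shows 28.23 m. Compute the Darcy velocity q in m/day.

Convert K: 0.000900 cm/s × 864 = 0.7776 m/day.
Hydraulic gradient i = (35.61 − 28.23) / 1600 = 7.38 / 1600 = 0.004613.
Specific discharge q = K · i = 0.7776 × 0.004613 = 0.003587 m/day.

0.00359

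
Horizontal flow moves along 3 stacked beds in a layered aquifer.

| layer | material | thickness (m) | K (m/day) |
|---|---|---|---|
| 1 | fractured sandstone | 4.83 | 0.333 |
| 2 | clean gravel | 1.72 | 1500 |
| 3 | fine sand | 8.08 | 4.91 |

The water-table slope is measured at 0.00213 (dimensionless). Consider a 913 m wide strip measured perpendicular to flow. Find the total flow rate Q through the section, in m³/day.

5100

Flow is parallel to layering, so each bed carries its own Darcy discharge and the transmissivities add.
Σ(K_i·b_i) = 0.333×4.83 + 1500×1.72 + 4.91×8.08 = 2621 m²/day.
Hydraulic gradient i = 0.00213.
Q = Σ(K_i·b_i) · W · i = 2621 × 913 × 0.002130 = 5098 m³/day.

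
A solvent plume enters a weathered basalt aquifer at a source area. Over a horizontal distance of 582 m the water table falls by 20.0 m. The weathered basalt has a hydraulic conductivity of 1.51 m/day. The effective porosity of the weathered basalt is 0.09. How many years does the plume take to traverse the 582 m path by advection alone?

Hydraulic gradient i = Δh / L = 20.0 / 582 = 0.03436.
Darcy flux q = K · i = 1.510 × 0.03436 = 0.05189 m/day.
Seepage velocity v = q / n_e = 0.05189 / 0.09 = 0.5766 m/day.
Travel time t = L / v = 582 / 0.5766 = 1009 days = 2.764 years.

2.76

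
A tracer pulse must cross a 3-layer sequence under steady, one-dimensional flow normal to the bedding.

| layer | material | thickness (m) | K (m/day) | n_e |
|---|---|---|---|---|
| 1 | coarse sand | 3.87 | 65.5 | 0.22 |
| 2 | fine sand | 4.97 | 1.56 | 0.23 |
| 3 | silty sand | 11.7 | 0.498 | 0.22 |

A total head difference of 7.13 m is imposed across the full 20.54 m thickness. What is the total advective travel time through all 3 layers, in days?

With flow normal to the layers, continuity requires the same specific discharge q through every layer.
Σ(b_i/K_i) = 3.87/65.5 + 4.97/1.56 + 11.7/0.498 = 26.74 d.
q = Δh / Σ(b_i/K_i) = 7.13 / 26.74 = 0.2667 m/day.
In each layer the seepage velocity is v_i = q/n_i, so the layer transit time is t_i = b_i·n_i / q:
  layer 1 (coarse sand): t_1 = 3.87 × 0.22 / 0.2667 = 3.193 d
  layer 2 (fine sand): t_2 = 4.97 × 0.23 / 0.2667 = 4.287 d
  layer 3 (silty sand): t_3 = 11.7 × 0.22 / 0.2667 = 9.653 d
Total t = Σ t_i = 17.13 days.

17.1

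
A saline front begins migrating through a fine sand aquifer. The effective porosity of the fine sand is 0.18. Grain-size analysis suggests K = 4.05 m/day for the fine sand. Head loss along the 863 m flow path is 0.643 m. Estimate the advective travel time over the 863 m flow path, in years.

141

Hydraulic gradient i = Δh / L = 0.643 / 863 = 0.0007451.
Darcy flux q = K · i = 4.050 × 0.0007451 = 0.003018 m/day.
Seepage velocity v = q / n_e = 0.003018 / 0.18 = 0.01676 m/day.
Travel time t = L / v = 863 / 0.01676 = 51479 days = 140.9 years.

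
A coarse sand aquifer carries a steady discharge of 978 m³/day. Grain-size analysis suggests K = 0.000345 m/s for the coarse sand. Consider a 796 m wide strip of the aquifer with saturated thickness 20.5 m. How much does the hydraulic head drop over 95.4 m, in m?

0.192

Convert K: 0.000345 m/s × 86400 = 29.81 m/day.
Cross-sectional area A = 796 × 20.5 = 16318 m².
From Q = K·A·i, i = Q / (K·A) = 978 / (29.81 × 16318) = 0.002011.
Head loss Δh = i · L = 0.002011 × 95.4 = 0.1918 m.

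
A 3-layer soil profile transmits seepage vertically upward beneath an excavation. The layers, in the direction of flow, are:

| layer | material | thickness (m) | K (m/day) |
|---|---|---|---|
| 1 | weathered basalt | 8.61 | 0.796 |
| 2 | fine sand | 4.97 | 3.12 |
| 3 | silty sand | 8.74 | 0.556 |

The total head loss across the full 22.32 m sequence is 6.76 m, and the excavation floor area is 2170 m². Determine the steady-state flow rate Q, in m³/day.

Flow is perpendicular to layering, so the layers act in series and the equivalent K is the thickness-weighted harmonic mean.
Total thickness L = 8.61 + 4.97 + 8.74 = 22.32 m.
Σ(b_i/K_i) = 8.61/0.796 + 4.97/3.12 + 8.74/0.556 = 28.13 d.
K_eq = L / Σ(b_i/K_i) = 22.32 / 28.13 = 0.7935 m/day.
Q = K_eq · A · (Δh/L) = 0.7935 × 2170 × (6.76/22.32) = 521.5 m³/day.

521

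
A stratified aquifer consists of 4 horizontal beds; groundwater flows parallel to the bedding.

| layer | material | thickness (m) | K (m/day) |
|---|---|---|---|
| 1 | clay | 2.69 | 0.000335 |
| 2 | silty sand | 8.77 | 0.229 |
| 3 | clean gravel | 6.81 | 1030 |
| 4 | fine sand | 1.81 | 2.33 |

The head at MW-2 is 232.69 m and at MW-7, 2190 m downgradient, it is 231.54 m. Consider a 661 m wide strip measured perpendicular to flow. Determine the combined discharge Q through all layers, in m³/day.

Flow is parallel to layering, so each bed carries its own Darcy discharge and the transmissivities add.
Σ(K_i·b_i) = 0.000335×2.69 + 0.229×8.77 + 1030×6.81 + 2.33×1.81 = 7021 m²/day.
Hydraulic gradient i = (232.69 − 231.54) / 2190 = 1.15 / 2190 = 0.0005251.
Q = Σ(K_i·b_i) · W · i = 7021 × 661 × 0.0005251 = 2437 m³/day.

2440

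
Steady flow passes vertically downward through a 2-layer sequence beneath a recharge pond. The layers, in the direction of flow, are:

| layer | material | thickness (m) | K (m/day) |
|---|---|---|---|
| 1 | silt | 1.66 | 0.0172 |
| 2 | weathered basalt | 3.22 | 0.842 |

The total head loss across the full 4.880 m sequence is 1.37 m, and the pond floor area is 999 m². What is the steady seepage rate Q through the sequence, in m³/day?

Flow is perpendicular to layering, so the layers act in series and the equivalent K is the thickness-weighted harmonic mean.
Total thickness L = 1.66 + 3.22 = 4.880 m.
Σ(b_i/K_i) = 1.66/0.0172 + 3.22/0.842 = 100.3 d.
K_eq = L / Σ(b_i/K_i) = 4.880 / 100.3 = 0.04864 m/day.
Q = K_eq · A · (Δh/L) = 0.04864 × 999 × (1.37/4.880) = 13.64 m³/day.

13.6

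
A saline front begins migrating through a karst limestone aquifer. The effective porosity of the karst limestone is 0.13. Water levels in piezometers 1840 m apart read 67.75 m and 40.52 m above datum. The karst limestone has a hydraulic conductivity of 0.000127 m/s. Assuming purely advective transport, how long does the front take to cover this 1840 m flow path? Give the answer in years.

4.03

Convert K: 0.000127 m/s × 86400 = 10.97 m/day.
Hydraulic gradient i = (67.75 − 40.52) / 1840 = 27.23 / 1840 = 0.01480.
Darcy flux q = K · i = 10.97 × 0.01480 = 0.1624 m/day.
Seepage velocity v = q / n_e = 0.1624 / 0.13 = 1.249 m/day.
Travel time t = L / v = 1840 / 1.249 = 1473 days = 4.033 years.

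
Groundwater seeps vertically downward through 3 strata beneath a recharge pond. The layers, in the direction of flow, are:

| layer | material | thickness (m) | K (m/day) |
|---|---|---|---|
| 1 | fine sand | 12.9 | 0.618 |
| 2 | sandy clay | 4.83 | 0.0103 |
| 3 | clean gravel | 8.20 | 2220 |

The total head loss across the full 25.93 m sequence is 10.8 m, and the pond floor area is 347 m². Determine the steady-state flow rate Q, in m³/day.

Flow is perpendicular to layering, so the layers act in series and the equivalent K is the thickness-weighted harmonic mean.
Total thickness L = 12.9 + 4.83 + 8.20 = 25.93 m.
Σ(b_i/K_i) = 12.9/0.618 + 4.83/0.0103 + 8.20/2220 = 489.8 d.
K_eq = L / Σ(b_i/K_i) = 25.93 / 489.8 = 0.05294 m/day.
Q = K_eq · A · (Δh/L) = 0.05294 × 347 × (10.8/25.93) = 7.651 m³/day.

7.65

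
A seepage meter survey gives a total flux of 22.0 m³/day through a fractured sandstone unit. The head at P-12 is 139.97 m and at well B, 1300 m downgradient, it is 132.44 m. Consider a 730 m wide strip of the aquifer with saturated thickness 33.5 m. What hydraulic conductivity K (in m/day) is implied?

Cross-sectional area A = 730 × 33.5 = 24455 m².
Hydraulic gradient i = (139.97 − 132.44) / 1300 = 7.53 / 1300 = 0.005792.
From Q = K·A·i, K = Q / (A·i) = 22.0 / (24455 × 0.005792) = 0.1553 m/day.

0.155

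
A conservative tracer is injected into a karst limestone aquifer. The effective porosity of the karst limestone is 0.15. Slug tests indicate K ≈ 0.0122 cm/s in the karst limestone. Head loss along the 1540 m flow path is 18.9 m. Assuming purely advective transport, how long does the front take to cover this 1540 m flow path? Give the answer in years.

4.89

Convert K: 0.0122 cm/s × 864 = 10.54 m/day.
Hydraulic gradient i = Δh / L = 18.9 / 1540 = 0.01227.
Darcy flux q = K · i = 10.54 × 0.01227 = 0.1294 m/day.
Seepage velocity v = q / n_e = 0.1294 / 0.15 = 0.8624 m/day.
Travel time t = L / v = 1540 / 0.8624 = 1786 days = 4.889 years.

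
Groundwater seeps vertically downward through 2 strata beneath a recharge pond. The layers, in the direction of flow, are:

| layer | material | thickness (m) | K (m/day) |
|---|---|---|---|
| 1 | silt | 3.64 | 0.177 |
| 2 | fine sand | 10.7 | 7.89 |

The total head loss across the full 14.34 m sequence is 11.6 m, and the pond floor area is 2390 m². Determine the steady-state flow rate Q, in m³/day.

1260

Flow is perpendicular to layering, so the layers act in series and the equivalent K is the thickness-weighted harmonic mean.
Total thickness L = 3.64 + 10.7 = 14.34 m.
Σ(b_i/K_i) = 3.64/0.177 + 10.7/7.89 = 21.92 d.
K_eq = L / Σ(b_i/K_i) = 14.34 / 21.92 = 0.6542 m/day.
Q = K_eq · A · (Δh/L) = 0.6542 × 2390 × (11.6/14.34) = 1265 m³/day.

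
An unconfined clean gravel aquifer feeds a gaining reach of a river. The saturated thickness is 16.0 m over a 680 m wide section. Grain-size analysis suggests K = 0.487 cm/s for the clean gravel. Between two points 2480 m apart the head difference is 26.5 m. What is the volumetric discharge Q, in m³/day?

48900

Convert K: 0.487 cm/s × 864 = 420.8 m/day.
Cross-sectional area A = 680 × 16.0 = 10880 m².
Hydraulic gradient i = Δh / L = 26.5 / 2480 = 0.01069.
Darcy's law: Q = K · A · i = 420.8 × 10880 × 0.01069 = 48918 m³/day.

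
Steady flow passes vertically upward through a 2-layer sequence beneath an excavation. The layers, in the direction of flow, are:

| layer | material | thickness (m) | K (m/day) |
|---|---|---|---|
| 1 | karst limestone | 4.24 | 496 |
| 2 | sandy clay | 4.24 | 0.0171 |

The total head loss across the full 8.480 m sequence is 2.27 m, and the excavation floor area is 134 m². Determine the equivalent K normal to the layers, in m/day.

0.0342

Flow is perpendicular to layering, so the layers act in series and the equivalent K is the thickness-weighted harmonic mean.
Total thickness L = 4.24 + 4.24 = 8.480 m.
Σ(b_i/K_i) = 4.24/496 + 4.24/0.0171 = 248.0 d.
K_eq = L / Σ(b_i/K_i) = 8.480 / 248.0 = 0.03420 m/day.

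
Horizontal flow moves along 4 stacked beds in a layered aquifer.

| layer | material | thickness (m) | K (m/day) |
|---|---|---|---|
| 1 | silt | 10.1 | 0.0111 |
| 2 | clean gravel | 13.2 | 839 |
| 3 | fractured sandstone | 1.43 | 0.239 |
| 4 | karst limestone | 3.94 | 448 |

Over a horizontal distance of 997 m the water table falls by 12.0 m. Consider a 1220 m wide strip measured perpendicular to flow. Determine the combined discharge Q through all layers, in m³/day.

Flow is parallel to layering, so each bed carries its own Darcy discharge and the transmissivities add.
Σ(K_i·b_i) = 0.0111×10.1 + 839×13.2 + 0.239×1.43 + 448×3.94 = 12840 m²/day.
Hydraulic gradient i = Δh / L = 12.0 / 997 = 0.01204.
Q = Σ(K_i·b_i) · W · i = 12840 × 1220 × 0.01204 = 1.885e+05 m³/day.

189000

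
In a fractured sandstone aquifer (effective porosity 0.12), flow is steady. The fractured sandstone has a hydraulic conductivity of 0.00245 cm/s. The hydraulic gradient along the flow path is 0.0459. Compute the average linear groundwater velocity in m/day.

Convert K: 0.00245 cm/s × 864 = 2.117 m/day.
Hydraulic gradient i = 0.0459.
Darcy flux q = K · i = 2.117 × 0.04590 = 0.09716 m/day.
Seepage velocity v = q / n_e = 0.09716 / 0.12 = 0.8097 m/day.

0.810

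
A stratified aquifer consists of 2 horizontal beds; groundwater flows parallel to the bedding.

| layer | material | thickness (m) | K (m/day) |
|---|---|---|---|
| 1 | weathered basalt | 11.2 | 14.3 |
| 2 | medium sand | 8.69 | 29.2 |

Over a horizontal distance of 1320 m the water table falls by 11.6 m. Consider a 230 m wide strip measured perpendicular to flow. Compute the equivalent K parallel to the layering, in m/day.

20.8

Flow is parallel to layering, so each bed carries its own Darcy discharge and the transmissivities add.
Σ(K_i·b_i) = 14.3×11.2 + 29.2×8.69 = 413.9 m²/day.
Total thickness b = 19.89 m, so K_eq = Σ(K_i·b_i)/b = 20.81 m/day.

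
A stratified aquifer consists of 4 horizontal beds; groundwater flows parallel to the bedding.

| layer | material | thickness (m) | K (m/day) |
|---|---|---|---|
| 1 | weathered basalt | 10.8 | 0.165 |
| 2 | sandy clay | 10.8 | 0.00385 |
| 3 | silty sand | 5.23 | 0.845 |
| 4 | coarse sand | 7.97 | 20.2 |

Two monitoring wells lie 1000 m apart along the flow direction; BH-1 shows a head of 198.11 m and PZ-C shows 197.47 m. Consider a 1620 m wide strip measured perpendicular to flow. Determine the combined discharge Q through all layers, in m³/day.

173

Flow is parallel to layering, so each bed carries its own Darcy discharge and the transmissivities add.
Σ(K_i·b_i) = 0.165×10.8 + 0.00385×10.8 + 0.845×5.23 + 20.2×7.97 = 167.2 m²/day.
Hydraulic gradient i = (198.11 − 197.47) / 1000 = 0.64 / 1000 = 0.0006400.
Q = Σ(K_i·b_i) · W · i = 167.2 × 1620 × 0.0006400 = 173.4 m³/day.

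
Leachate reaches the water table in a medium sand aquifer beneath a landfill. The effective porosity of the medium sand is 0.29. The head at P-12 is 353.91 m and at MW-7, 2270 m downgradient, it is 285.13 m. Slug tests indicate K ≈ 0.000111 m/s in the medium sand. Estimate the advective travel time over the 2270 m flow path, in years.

Convert K: 0.000111 m/s × 86400 = 9.590 m/day.
Hydraulic gradient i = (353.91 − 285.13) / 2270 = 68.78 / 2270 = 0.03030.
Darcy flux q = K · i = 9.590 × 0.03030 = 0.2906 m/day.
Seepage velocity v = q / n_e = 0.2906 / 0.29 = 1.002 m/day.
Travel time t = L / v = 2270 / 1.002 = 2265 days = 6.202 years.

6.20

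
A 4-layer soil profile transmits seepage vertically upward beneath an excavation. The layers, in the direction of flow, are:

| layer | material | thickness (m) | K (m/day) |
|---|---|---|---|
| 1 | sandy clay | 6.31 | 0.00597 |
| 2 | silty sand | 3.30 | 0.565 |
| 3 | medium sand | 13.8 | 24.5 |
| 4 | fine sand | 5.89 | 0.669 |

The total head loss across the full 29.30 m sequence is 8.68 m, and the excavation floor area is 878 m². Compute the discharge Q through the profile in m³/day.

7.11

Flow is perpendicular to layering, so the layers act in series and the equivalent K is the thickness-weighted harmonic mean.
Total thickness L = 6.31 + 3.30 + 13.8 + 5.89 = 29.30 m.
Σ(b_i/K_i) = 6.31/0.00597 + 3.30/0.565 + 13.8/24.5 + 5.89/0.669 = 1072 d.
K_eq = L / Σ(b_i/K_i) = 29.30 / 1072 = 0.02733 m/day.
Q = K_eq · A · (Δh/L) = 0.02733 × 878 × (8.68/29.30) = 7.108 m³/day.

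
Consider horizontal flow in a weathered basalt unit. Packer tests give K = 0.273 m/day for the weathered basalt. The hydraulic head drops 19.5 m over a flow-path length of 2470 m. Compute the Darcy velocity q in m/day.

Hydraulic gradient i = Δh / L = 19.5 / 2470 = 0.007895.
Specific discharge q = K · i = 0.2730 × 0.007895 = 0.002155 m/day.

0.00216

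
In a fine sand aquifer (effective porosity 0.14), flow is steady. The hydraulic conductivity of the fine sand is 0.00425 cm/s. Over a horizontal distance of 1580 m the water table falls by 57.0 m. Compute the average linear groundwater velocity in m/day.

Convert K: 0.00425 cm/s × 864 = 3.672 m/day.
Hydraulic gradient i = Δh / L = 57.0 / 1580 = 0.03608.
Darcy flux q = K · i = 3.672 × 0.03608 = 0.1325 m/day.
Seepage velocity v = q / n_e = 0.1325 / 0.14 = 0.9462 m/day.

0.946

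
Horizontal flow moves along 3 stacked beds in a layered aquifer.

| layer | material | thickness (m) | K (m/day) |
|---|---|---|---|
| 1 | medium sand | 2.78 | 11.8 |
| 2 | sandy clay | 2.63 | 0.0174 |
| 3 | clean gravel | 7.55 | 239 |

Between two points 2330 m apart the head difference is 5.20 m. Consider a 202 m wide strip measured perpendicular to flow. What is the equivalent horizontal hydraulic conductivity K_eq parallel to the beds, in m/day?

Flow is parallel to layering, so each bed carries its own Darcy discharge and the transmissivities add.
Σ(K_i·b_i) = 11.8×2.78 + 0.0174×2.63 + 239×7.55 = 1837 m²/day.
Total thickness b = 12.96 m, so K_eq = Σ(K_i·b_i)/b = 141.8 m/day.

142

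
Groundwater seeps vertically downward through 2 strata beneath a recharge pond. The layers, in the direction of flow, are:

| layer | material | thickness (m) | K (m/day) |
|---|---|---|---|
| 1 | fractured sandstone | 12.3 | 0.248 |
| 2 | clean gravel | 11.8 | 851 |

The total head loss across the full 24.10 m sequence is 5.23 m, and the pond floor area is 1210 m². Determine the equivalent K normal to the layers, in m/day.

0.486

Flow is perpendicular to layering, so the layers act in series and the equivalent K is the thickness-weighted harmonic mean.
Total thickness L = 12.3 + 11.8 = 24.10 m.
Σ(b_i/K_i) = 12.3/0.248 + 11.8/851 = 49.61 d.
K_eq = L / Σ(b_i/K_i) = 24.10 / 49.61 = 0.4858 m/day.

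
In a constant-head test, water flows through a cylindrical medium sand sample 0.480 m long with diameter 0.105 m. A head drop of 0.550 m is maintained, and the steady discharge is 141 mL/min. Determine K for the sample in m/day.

Cross-sectional area A = π·(d/2)² = π × (0.105/2)² = 0.008659 m².
Convert discharge: 141 mL/min = 2.350e-06 m³/s.
Darcy's law rearranged: K = Q·L / (A·Δh) = 2.350e-06 × 0.480 / (0.008659 × 0.550) = 0.0002369 m/s = 20.46 m/day.

20.5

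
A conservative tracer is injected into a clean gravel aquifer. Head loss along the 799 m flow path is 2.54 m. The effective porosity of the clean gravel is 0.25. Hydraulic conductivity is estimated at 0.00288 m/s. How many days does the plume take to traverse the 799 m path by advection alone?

Convert K: 0.00288 m/s × 86400 = 248.8 m/day.
Hydraulic gradient i = Δh / L = 2.54 / 799 = 0.003179.
Darcy flux q = K · i = 248.8 × 0.003179 = 0.7910 m/day.
Seepage velocity v = q / n_e = 0.7910 / 0.25 = 3.164 m/day.
Travel time t = L / v = 799 / 3.164 = 252.5 days.

253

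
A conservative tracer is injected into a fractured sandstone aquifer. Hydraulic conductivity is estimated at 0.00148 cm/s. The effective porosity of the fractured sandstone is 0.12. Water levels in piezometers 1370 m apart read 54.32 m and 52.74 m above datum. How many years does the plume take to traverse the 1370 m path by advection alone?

305

Convert K: 0.00148 cm/s × 864 = 1.279 m/day.
Hydraulic gradient i = (54.32 − 52.74) / 1370 = 1.58 / 1370 = 0.001153.
Darcy flux q = K · i = 1.279 × 0.001153 = 0.001475 m/day.
Seepage velocity v = q / n_e = 0.001475 / 0.12 = 0.01229 m/day.
Travel time t = L / v = 1370 / 0.01229 = 1.115e+05 days = 305.2 years.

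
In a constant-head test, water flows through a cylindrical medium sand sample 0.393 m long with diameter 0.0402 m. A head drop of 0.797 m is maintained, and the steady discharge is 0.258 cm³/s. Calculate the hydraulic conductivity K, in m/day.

8.66

Cross-sectional area A = π·(d/2)² = π × (0.0402/2)² = 0.001269 m².
Convert discharge: 0.258 cm³/s = 2.580e-07 m³/s.
Darcy's law rearranged: K = Q·L / (A·Δh) = 2.580e-07 × 0.393 / (0.001269 × 0.797) = 0.0001002 m/s = 8.660 m/day.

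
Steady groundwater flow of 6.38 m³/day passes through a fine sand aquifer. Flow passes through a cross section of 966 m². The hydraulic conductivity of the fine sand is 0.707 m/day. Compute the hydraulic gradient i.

0.00934

From Q = K·A·i, i = Q / (K·A) = 6.38 / (0.7070 × 966.0) = 0.009342.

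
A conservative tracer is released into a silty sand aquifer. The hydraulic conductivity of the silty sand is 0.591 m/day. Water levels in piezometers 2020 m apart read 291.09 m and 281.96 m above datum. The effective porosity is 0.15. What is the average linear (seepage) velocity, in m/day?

0.0178

Hydraulic gradient i = (291.09 − 281.96) / 2020 = 9.13 / 2020 = 0.004520.
Darcy flux q = K · i = 0.5910 × 0.004520 = 0.002671 m/day.
Seepage velocity v = q / n_e = 0.002671 / 0.15 = 0.01781 m/day.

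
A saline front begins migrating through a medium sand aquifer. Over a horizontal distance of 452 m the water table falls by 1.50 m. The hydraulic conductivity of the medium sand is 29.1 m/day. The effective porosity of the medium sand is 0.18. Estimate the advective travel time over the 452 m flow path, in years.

2.31

Hydraulic gradient i = Δh / L = 1.50 / 452 = 0.003319.
Darcy flux q = K · i = 29.10 × 0.003319 = 0.09657 m/day.
Seepage velocity v = q / n_e = 0.09657 / 0.18 = 0.5365 m/day.
Travel time t = L / v = 452 / 0.5365 = 842.5 days = 2.307 years.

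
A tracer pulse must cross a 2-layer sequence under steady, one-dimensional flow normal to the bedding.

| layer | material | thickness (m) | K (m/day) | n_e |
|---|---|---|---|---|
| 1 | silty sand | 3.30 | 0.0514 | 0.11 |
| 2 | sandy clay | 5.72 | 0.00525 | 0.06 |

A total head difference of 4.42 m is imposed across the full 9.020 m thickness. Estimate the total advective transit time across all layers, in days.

With flow normal to the layers, continuity requires the same specific discharge q through every layer.
Σ(b_i/K_i) = 3.30/0.0514 + 5.72/0.00525 = 1154 d.
q = Δh / Σ(b_i/K_i) = 4.42 / 1154 = 0.003831 m/day.
In each layer the seepage velocity is v_i = q/n_i, so the layer transit time is t_i = b_i·n_i / q:
  layer 1 (silty sand): t_1 = 3.30 × 0.11 / 0.003831 = 94.75 d
  layer 2 (sandy clay): t_2 = 5.72 × 0.06 / 0.003831 = 89.58 d
Total t = Σ t_i = 184.3 days.

184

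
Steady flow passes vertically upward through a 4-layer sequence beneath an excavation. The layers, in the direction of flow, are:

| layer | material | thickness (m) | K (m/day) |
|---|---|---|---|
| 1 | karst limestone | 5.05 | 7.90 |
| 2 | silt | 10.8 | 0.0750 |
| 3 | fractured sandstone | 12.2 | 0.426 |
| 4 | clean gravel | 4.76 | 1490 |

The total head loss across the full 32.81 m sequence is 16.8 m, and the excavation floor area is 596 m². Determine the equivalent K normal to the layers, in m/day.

Flow is perpendicular to layering, so the layers act in series and the equivalent K is the thickness-weighted harmonic mean.
Total thickness L = 5.05 + 10.8 + 12.2 + 4.76 = 32.81 m.
Σ(b_i/K_i) = 5.05/7.90 + 10.8/0.0750 + 12.2/0.426 + 4.76/1490 = 173.3 d.
K_eq = L / Σ(b_i/K_i) = 32.81 / 173.3 = 0.1893 m/day.

0.189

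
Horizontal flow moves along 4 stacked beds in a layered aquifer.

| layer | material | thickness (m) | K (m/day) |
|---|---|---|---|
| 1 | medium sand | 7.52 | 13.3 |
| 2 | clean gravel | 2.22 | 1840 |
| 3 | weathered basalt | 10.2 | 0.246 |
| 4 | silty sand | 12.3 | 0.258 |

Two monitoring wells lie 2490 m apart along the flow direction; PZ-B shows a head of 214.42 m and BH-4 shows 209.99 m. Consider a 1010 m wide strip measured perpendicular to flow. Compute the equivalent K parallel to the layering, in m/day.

Flow is parallel to layering, so each bed carries its own Darcy discharge and the transmissivities add.
Σ(K_i·b_i) = 13.3×7.52 + 1840×2.22 + 0.246×10.2 + 0.258×12.3 = 4190 m²/day.
Total thickness b = 32.24 m, so K_eq = Σ(K_i·b_i)/b = 130.0 m/day.

130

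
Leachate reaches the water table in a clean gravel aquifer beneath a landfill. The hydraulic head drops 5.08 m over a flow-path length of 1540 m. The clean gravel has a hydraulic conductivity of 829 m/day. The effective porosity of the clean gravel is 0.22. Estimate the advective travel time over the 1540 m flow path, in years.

0.339

Hydraulic gradient i = Δh / L = 5.08 / 1540 = 0.003299.
Darcy flux q = K · i = 829.0 × 0.003299 = 2.735 m/day.
Seepage velocity v = q / n_e = 2.735 / 0.22 = 12.43 m/day.
Travel time t = L / v = 1540 / 12.43 = 123.9 days = 0.3392 years.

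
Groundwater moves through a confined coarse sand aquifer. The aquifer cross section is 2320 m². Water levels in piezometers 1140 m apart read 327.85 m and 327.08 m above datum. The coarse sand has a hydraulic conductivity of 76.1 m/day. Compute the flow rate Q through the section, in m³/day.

Hydraulic gradient i = (327.85 − 327.08) / 1140 = 0.77 / 1140 = 0.0006754.
Darcy's law: Q = K · A · i = 76.10 × 2320 × 0.0006754 = 119.3 m³/day.

119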